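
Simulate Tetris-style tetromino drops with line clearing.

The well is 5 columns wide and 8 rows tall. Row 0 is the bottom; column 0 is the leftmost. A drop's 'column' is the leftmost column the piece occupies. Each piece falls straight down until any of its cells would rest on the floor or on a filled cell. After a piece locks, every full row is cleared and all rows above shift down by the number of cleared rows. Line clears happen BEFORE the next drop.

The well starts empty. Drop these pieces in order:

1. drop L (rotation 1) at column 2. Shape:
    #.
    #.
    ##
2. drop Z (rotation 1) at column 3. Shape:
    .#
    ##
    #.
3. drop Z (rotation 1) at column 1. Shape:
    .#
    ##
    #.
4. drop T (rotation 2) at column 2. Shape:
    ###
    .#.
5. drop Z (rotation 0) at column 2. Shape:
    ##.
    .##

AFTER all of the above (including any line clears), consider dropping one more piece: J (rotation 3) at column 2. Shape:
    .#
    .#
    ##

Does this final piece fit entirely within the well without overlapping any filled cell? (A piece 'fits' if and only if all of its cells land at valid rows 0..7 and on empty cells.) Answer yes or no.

Drop 1: L rot1 at col 2 lands with bottom-row=0; cleared 0 line(s) (total 0); column heights now [0 0 3 1 0], max=3
Drop 2: Z rot1 at col 3 lands with bottom-row=1; cleared 0 line(s) (total 0); column heights now [0 0 3 3 4], max=4
Drop 3: Z rot1 at col 1 lands with bottom-row=2; cleared 0 line(s) (total 0); column heights now [0 4 5 3 4], max=5
Drop 4: T rot2 at col 2 lands with bottom-row=4; cleared 0 line(s) (total 0); column heights now [0 4 6 6 6], max=6
Drop 5: Z rot0 at col 2 lands with bottom-row=6; cleared 0 line(s) (total 0); column heights now [0 4 8 8 7], max=8
Test piece J rot3 at col 2 (width 2): heights before test = [0 4 8 8 7]; fits = False

Answer: no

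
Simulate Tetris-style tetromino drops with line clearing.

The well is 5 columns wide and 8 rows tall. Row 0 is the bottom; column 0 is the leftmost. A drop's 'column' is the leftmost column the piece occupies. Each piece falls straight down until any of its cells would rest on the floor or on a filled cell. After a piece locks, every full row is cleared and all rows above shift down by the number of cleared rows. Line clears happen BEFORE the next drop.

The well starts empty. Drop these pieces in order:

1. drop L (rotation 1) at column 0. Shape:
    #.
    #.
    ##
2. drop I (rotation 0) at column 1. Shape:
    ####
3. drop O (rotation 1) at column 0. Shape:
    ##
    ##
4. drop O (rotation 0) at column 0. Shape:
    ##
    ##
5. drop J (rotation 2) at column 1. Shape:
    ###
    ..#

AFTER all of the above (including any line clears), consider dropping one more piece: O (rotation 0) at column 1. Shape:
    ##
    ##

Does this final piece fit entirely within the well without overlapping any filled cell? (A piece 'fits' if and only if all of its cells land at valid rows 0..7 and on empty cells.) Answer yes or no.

Drop 1: L rot1 at col 0 lands with bottom-row=0; cleared 0 line(s) (total 0); column heights now [3 1 0 0 0], max=3
Drop 2: I rot0 at col 1 lands with bottom-row=1; cleared 1 line(s) (total 1); column heights now [2 1 0 0 0], max=2
Drop 3: O rot1 at col 0 lands with bottom-row=2; cleared 0 line(s) (total 1); column heights now [4 4 0 0 0], max=4
Drop 4: O rot0 at col 0 lands with bottom-row=4; cleared 0 line(s) (total 1); column heights now [6 6 0 0 0], max=6
Drop 5: J rot2 at col 1 lands with bottom-row=5; cleared 0 line(s) (total 1); column heights now [6 7 7 7 0], max=7
Test piece O rot0 at col 1 (width 2): heights before test = [6 7 7 7 0]; fits = False

Answer: no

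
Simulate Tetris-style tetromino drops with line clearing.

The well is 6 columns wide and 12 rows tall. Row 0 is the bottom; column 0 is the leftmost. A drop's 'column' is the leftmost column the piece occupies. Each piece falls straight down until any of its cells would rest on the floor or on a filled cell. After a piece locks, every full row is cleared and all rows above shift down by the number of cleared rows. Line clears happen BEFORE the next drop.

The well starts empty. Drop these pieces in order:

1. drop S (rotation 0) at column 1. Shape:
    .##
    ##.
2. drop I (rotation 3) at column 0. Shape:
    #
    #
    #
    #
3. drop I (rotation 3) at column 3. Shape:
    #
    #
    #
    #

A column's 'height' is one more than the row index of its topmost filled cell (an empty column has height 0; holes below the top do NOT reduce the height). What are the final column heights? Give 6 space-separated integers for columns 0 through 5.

Answer: 4 1 2 6 0 0

Derivation:
Drop 1: S rot0 at col 1 lands with bottom-row=0; cleared 0 line(s) (total 0); column heights now [0 1 2 2 0 0], max=2
Drop 2: I rot3 at col 0 lands with bottom-row=0; cleared 0 line(s) (total 0); column heights now [4 1 2 2 0 0], max=4
Drop 3: I rot3 at col 3 lands with bottom-row=2; cleared 0 line(s) (total 0); column heights now [4 1 2 6 0 0], max=6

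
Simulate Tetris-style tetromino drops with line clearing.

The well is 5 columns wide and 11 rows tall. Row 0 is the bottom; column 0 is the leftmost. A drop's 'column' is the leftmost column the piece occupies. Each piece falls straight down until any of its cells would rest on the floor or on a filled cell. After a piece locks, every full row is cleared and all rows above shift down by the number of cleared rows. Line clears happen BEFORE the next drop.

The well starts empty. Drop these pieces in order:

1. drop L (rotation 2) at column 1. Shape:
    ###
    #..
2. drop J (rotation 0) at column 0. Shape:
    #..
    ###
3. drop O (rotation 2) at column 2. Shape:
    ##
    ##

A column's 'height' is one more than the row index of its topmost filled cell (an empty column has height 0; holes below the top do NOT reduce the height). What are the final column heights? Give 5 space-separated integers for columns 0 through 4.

Drop 1: L rot2 at col 1 lands with bottom-row=0; cleared 0 line(s) (total 0); column heights now [0 2 2 2 0], max=2
Drop 2: J rot0 at col 0 lands with bottom-row=2; cleared 0 line(s) (total 0); column heights now [4 3 3 2 0], max=4
Drop 3: O rot2 at col 2 lands with bottom-row=3; cleared 0 line(s) (total 0); column heights now [4 3 5 5 0], max=5

Answer: 4 3 5 5 0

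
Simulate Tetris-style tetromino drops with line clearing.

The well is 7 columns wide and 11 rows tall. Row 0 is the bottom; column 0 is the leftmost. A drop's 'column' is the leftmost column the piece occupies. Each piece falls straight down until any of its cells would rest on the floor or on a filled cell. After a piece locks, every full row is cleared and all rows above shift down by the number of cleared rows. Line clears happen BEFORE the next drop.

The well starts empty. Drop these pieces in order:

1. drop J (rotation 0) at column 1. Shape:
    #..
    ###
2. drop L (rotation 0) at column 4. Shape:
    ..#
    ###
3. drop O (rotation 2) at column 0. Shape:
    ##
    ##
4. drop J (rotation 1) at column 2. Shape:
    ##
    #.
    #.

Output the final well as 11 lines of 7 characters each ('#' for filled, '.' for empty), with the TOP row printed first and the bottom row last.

Answer: .......
.......
.......
.......
.......
.......
.......
####...
###....
.##...#
.######

Derivation:
Drop 1: J rot0 at col 1 lands with bottom-row=0; cleared 0 line(s) (total 0); column heights now [0 2 1 1 0 0 0], max=2
Drop 2: L rot0 at col 4 lands with bottom-row=0; cleared 0 line(s) (total 0); column heights now [0 2 1 1 1 1 2], max=2
Drop 3: O rot2 at col 0 lands with bottom-row=2; cleared 0 line(s) (total 0); column heights now [4 4 1 1 1 1 2], max=4
Drop 4: J rot1 at col 2 lands with bottom-row=1; cleared 0 line(s) (total 0); column heights now [4 4 4 4 1 1 2], max=4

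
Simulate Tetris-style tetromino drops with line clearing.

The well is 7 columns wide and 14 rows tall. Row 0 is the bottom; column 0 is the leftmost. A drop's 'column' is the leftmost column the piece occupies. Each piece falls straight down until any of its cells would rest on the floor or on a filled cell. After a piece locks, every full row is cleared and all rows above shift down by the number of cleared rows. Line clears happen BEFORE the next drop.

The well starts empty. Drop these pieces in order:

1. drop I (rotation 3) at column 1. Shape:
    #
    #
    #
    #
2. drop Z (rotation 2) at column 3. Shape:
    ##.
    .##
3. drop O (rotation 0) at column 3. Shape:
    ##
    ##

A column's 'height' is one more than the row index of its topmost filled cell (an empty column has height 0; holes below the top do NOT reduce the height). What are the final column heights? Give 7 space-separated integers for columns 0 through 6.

Drop 1: I rot3 at col 1 lands with bottom-row=0; cleared 0 line(s) (total 0); column heights now [0 4 0 0 0 0 0], max=4
Drop 2: Z rot2 at col 3 lands with bottom-row=0; cleared 0 line(s) (total 0); column heights now [0 4 0 2 2 1 0], max=4
Drop 3: O rot0 at col 3 lands with bottom-row=2; cleared 0 line(s) (total 0); column heights now [0 4 0 4 4 1 0], max=4

Answer: 0 4 0 4 4 1 0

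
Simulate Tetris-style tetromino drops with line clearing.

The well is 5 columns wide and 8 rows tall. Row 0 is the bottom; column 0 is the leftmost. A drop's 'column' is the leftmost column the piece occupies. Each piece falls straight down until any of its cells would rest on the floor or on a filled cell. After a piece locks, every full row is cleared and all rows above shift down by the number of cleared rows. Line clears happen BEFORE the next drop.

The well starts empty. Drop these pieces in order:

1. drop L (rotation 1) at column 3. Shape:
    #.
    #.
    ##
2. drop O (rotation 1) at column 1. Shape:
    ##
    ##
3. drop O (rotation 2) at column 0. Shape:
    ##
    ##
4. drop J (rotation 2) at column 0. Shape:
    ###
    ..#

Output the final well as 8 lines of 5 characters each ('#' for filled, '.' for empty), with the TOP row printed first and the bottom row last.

Drop 1: L rot1 at col 3 lands with bottom-row=0; cleared 0 line(s) (total 0); column heights now [0 0 0 3 1], max=3
Drop 2: O rot1 at col 1 lands with bottom-row=0; cleared 0 line(s) (total 0); column heights now [0 2 2 3 1], max=3
Drop 3: O rot2 at col 0 lands with bottom-row=2; cleared 0 line(s) (total 0); column heights now [4 4 2 3 1], max=4
Drop 4: J rot2 at col 0 lands with bottom-row=3; cleared 0 line(s) (total 0); column heights now [5 5 5 3 1], max=5

Answer: .....
.....
.....
###..
###..
##.#.
.###.
.####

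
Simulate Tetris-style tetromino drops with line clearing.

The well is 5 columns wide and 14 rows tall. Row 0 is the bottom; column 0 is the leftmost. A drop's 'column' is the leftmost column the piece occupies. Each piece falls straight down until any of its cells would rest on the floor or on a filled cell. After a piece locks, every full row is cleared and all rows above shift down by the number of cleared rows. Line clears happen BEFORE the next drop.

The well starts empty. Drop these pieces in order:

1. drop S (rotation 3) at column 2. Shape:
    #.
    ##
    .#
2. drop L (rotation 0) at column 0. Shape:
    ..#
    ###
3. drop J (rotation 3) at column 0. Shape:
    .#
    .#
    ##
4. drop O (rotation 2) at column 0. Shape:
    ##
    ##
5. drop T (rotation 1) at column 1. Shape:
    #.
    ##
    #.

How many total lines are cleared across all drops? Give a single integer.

Drop 1: S rot3 at col 2 lands with bottom-row=0; cleared 0 line(s) (total 0); column heights now [0 0 3 2 0], max=3
Drop 2: L rot0 at col 0 lands with bottom-row=3; cleared 0 line(s) (total 0); column heights now [4 4 5 2 0], max=5
Drop 3: J rot3 at col 0 lands with bottom-row=4; cleared 0 line(s) (total 0); column heights now [5 7 5 2 0], max=7
Drop 4: O rot2 at col 0 lands with bottom-row=7; cleared 0 line(s) (total 0); column heights now [9 9 5 2 0], max=9
Drop 5: T rot1 at col 1 lands with bottom-row=9; cleared 0 line(s) (total 0); column heights now [9 12 11 2 0], max=12

Answer: 0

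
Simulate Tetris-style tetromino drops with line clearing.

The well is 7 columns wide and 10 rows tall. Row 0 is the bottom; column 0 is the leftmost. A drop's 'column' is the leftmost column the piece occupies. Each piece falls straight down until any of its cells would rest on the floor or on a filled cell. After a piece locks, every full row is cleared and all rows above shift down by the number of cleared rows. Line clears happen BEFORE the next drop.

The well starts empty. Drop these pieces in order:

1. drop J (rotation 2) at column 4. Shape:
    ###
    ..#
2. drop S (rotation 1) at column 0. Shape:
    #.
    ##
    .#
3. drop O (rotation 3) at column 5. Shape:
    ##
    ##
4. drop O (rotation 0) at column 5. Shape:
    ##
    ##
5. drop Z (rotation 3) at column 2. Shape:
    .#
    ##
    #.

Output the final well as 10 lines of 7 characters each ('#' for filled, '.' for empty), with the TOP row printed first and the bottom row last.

Answer: .......
.......
.......
.......
.......
.....##
.....##
.....##
#..#.##
.##...#

Derivation:
Drop 1: J rot2 at col 4 lands with bottom-row=0; cleared 0 line(s) (total 0); column heights now [0 0 0 0 2 2 2], max=2
Drop 2: S rot1 at col 0 lands with bottom-row=0; cleared 0 line(s) (total 0); column heights now [3 2 0 0 2 2 2], max=3
Drop 3: O rot3 at col 5 lands with bottom-row=2; cleared 0 line(s) (total 0); column heights now [3 2 0 0 2 4 4], max=4
Drop 4: O rot0 at col 5 lands with bottom-row=4; cleared 0 line(s) (total 0); column heights now [3 2 0 0 2 6 6], max=6
Drop 5: Z rot3 at col 2 lands with bottom-row=0; cleared 1 line(s) (total 1); column heights now [2 1 1 2 0 5 5], max=5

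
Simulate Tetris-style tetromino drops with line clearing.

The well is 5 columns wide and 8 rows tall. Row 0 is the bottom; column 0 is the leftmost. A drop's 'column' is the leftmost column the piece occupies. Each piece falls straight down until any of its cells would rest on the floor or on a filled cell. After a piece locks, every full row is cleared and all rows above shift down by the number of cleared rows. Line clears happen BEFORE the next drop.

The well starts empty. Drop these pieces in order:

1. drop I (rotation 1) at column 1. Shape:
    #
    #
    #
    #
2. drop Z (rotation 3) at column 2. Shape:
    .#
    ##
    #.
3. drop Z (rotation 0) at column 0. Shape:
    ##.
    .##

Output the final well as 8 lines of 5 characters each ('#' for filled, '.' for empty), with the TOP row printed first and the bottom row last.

Drop 1: I rot1 at col 1 lands with bottom-row=0; cleared 0 line(s) (total 0); column heights now [0 4 0 0 0], max=4
Drop 2: Z rot3 at col 2 lands with bottom-row=0; cleared 0 line(s) (total 0); column heights now [0 4 2 3 0], max=4
Drop 3: Z rot0 at col 0 lands with bottom-row=4; cleared 0 line(s) (total 0); column heights now [6 6 5 3 0], max=6

Answer: .....
.....
##...
.##..
.#...
.#.#.
.###.
.##..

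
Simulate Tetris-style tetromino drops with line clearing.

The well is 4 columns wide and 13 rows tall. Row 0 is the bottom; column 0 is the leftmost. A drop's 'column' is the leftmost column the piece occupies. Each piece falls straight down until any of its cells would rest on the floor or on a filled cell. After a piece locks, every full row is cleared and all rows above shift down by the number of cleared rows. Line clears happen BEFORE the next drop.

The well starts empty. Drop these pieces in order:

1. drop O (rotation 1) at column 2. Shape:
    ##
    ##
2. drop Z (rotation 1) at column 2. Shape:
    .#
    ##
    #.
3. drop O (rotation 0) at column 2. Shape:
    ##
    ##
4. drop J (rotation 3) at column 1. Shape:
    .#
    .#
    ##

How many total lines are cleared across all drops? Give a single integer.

Answer: 0

Derivation:
Drop 1: O rot1 at col 2 lands with bottom-row=0; cleared 0 line(s) (total 0); column heights now [0 0 2 2], max=2
Drop 2: Z rot1 at col 2 lands with bottom-row=2; cleared 0 line(s) (total 0); column heights now [0 0 4 5], max=5
Drop 3: O rot0 at col 2 lands with bottom-row=5; cleared 0 line(s) (total 0); column heights now [0 0 7 7], max=7
Drop 4: J rot3 at col 1 lands with bottom-row=7; cleared 0 line(s) (total 0); column heights now [0 8 10 7], max=10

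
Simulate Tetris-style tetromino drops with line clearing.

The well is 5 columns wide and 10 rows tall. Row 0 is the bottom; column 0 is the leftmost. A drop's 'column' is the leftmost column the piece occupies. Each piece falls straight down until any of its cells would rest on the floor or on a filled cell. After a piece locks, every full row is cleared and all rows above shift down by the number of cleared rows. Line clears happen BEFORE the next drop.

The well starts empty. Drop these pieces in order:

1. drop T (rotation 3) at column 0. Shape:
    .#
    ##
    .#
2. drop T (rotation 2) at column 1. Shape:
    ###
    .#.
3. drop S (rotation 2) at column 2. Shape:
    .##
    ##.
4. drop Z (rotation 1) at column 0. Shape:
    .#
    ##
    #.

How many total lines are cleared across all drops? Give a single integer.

Drop 1: T rot3 at col 0 lands with bottom-row=0; cleared 0 line(s) (total 0); column heights now [2 3 0 0 0], max=3
Drop 2: T rot2 at col 1 lands with bottom-row=2; cleared 0 line(s) (total 0); column heights now [2 4 4 4 0], max=4
Drop 3: S rot2 at col 2 lands with bottom-row=4; cleared 0 line(s) (total 0); column heights now [2 4 5 6 6], max=6
Drop 4: Z rot1 at col 0 lands with bottom-row=3; cleared 0 line(s) (total 0); column heights now [5 6 5 6 6], max=6

Answer: 0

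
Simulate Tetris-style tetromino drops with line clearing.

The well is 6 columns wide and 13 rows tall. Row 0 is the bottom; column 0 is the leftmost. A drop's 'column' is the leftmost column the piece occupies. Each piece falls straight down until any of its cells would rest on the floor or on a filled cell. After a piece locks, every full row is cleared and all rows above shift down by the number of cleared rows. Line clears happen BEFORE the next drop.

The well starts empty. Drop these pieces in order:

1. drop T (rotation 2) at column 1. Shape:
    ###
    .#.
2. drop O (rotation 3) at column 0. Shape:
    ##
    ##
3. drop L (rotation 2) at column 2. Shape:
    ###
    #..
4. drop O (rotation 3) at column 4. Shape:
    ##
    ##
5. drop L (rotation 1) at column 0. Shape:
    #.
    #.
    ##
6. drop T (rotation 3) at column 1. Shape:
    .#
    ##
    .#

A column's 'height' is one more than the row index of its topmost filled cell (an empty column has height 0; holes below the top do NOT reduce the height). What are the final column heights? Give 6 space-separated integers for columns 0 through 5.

Drop 1: T rot2 at col 1 lands with bottom-row=0; cleared 0 line(s) (total 0); column heights now [0 2 2 2 0 0], max=2
Drop 2: O rot3 at col 0 lands with bottom-row=2; cleared 0 line(s) (total 0); column heights now [4 4 2 2 0 0], max=4
Drop 3: L rot2 at col 2 lands with bottom-row=2; cleared 0 line(s) (total 0); column heights now [4 4 4 4 4 0], max=4
Drop 4: O rot3 at col 4 lands with bottom-row=4; cleared 0 line(s) (total 0); column heights now [4 4 4 4 6 6], max=6
Drop 5: L rot1 at col 0 lands with bottom-row=4; cleared 0 line(s) (total 0); column heights now [7 5 4 4 6 6], max=7
Drop 6: T rot3 at col 1 lands with bottom-row=4; cleared 0 line(s) (total 0); column heights now [7 6 7 4 6 6], max=7

Answer: 7 6 7 4 6 6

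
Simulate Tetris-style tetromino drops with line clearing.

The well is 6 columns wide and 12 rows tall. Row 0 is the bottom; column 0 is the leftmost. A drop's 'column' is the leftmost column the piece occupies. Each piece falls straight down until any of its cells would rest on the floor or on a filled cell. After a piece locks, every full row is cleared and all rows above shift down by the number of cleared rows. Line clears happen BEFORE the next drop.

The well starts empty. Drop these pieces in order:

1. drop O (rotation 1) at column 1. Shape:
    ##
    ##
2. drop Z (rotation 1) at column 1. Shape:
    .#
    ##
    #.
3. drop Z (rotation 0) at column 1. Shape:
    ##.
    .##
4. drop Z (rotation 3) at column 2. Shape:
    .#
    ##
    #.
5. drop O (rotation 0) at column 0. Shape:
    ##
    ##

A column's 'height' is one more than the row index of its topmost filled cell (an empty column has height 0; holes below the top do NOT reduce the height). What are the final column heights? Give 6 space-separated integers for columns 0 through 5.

Answer: 9 9 9 10 0 0

Derivation:
Drop 1: O rot1 at col 1 lands with bottom-row=0; cleared 0 line(s) (total 0); column heights now [0 2 2 0 0 0], max=2
Drop 2: Z rot1 at col 1 lands with bottom-row=2; cleared 0 line(s) (total 0); column heights now [0 4 5 0 0 0], max=5
Drop 3: Z rot0 at col 1 lands with bottom-row=5; cleared 0 line(s) (total 0); column heights now [0 7 7 6 0 0], max=7
Drop 4: Z rot3 at col 2 lands with bottom-row=7; cleared 0 line(s) (total 0); column heights now [0 7 9 10 0 0], max=10
Drop 5: O rot0 at col 0 lands with bottom-row=7; cleared 0 line(s) (total 0); column heights now [9 9 9 10 0 0], max=10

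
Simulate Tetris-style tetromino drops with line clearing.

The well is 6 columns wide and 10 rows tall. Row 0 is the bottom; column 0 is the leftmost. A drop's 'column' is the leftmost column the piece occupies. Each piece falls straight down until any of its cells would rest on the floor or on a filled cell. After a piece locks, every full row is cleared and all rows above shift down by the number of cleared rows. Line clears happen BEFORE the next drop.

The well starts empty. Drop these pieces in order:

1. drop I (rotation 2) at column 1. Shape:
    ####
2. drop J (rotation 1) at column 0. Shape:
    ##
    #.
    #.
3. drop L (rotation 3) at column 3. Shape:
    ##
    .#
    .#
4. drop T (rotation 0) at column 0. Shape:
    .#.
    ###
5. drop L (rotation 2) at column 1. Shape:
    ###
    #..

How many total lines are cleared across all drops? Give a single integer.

Answer: 0

Derivation:
Drop 1: I rot2 at col 1 lands with bottom-row=0; cleared 0 line(s) (total 0); column heights now [0 1 1 1 1 0], max=1
Drop 2: J rot1 at col 0 lands with bottom-row=0; cleared 0 line(s) (total 0); column heights now [3 3 1 1 1 0], max=3
Drop 3: L rot3 at col 3 lands with bottom-row=1; cleared 0 line(s) (total 0); column heights now [3 3 1 4 4 0], max=4
Drop 4: T rot0 at col 0 lands with bottom-row=3; cleared 0 line(s) (total 0); column heights now [4 5 4 4 4 0], max=5
Drop 5: L rot2 at col 1 lands with bottom-row=5; cleared 0 line(s) (total 0); column heights now [4 7 7 7 4 0], max=7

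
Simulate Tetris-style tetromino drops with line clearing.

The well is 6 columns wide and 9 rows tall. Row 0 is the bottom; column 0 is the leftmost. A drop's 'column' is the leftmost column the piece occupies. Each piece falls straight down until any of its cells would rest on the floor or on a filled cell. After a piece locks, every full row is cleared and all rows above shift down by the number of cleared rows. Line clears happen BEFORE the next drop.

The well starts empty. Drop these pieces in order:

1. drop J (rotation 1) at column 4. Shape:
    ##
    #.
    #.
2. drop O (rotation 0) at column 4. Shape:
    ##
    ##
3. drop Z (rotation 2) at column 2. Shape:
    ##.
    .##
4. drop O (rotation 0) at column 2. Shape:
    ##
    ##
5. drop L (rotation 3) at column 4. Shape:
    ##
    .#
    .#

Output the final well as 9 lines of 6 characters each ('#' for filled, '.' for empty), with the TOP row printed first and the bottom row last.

Drop 1: J rot1 at col 4 lands with bottom-row=0; cleared 0 line(s) (total 0); column heights now [0 0 0 0 3 3], max=3
Drop 2: O rot0 at col 4 lands with bottom-row=3; cleared 0 line(s) (total 0); column heights now [0 0 0 0 5 5], max=5
Drop 3: Z rot2 at col 2 lands with bottom-row=5; cleared 0 line(s) (total 0); column heights now [0 0 7 7 6 5], max=7
Drop 4: O rot0 at col 2 lands with bottom-row=7; cleared 0 line(s) (total 0); column heights now [0 0 9 9 6 5], max=9
Drop 5: L rot3 at col 4 lands with bottom-row=5; cleared 0 line(s) (total 0); column heights now [0 0 9 9 8 8], max=9

Answer: ..##..
..####
..##.#
...###
....##
....##
....##
....#.
....#.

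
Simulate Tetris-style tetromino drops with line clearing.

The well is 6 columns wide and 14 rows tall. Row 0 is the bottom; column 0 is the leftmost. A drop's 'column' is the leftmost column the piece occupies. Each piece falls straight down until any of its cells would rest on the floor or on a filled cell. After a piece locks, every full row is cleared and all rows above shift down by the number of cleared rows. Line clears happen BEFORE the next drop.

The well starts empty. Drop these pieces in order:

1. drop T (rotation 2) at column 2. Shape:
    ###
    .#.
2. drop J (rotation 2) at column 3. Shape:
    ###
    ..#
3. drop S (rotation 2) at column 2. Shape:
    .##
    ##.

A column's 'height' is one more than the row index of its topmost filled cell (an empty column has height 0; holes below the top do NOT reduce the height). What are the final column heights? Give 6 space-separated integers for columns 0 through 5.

Answer: 0 0 4 5 5 3

Derivation:
Drop 1: T rot2 at col 2 lands with bottom-row=0; cleared 0 line(s) (total 0); column heights now [0 0 2 2 2 0], max=2
Drop 2: J rot2 at col 3 lands with bottom-row=1; cleared 0 line(s) (total 0); column heights now [0 0 2 3 3 3], max=3
Drop 3: S rot2 at col 2 lands with bottom-row=3; cleared 0 line(s) (total 0); column heights now [0 0 4 5 5 3], max=5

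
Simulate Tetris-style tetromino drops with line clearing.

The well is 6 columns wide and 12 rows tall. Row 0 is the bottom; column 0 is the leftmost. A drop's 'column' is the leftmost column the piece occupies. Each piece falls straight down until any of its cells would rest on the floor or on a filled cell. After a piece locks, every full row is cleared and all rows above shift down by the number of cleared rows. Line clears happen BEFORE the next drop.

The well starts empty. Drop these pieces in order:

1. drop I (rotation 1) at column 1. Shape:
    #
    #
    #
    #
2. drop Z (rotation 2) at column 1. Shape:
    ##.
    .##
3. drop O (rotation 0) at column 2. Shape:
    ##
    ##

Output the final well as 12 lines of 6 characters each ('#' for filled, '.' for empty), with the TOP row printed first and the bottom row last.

Answer: ......
......
......
......
......
..##..
..##..
.##...
.###..
.#....
.#....
.#....

Derivation:
Drop 1: I rot1 at col 1 lands with bottom-row=0; cleared 0 line(s) (total 0); column heights now [0 4 0 0 0 0], max=4
Drop 2: Z rot2 at col 1 lands with bottom-row=3; cleared 0 line(s) (total 0); column heights now [0 5 5 4 0 0], max=5
Drop 3: O rot0 at col 2 lands with bottom-row=5; cleared 0 line(s) (total 0); column heights now [0 5 7 7 0 0], max=7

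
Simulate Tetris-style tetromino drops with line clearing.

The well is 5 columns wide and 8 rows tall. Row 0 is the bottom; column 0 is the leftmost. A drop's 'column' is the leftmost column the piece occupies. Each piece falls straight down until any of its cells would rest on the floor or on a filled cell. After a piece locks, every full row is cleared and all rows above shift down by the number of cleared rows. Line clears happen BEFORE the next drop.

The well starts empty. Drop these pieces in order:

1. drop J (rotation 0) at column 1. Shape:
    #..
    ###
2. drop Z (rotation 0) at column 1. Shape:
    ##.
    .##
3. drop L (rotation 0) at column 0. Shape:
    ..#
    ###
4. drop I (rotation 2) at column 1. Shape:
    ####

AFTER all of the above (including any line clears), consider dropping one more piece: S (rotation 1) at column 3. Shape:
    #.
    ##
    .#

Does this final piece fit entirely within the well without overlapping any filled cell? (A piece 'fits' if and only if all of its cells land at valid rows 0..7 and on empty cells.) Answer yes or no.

Answer: no

Derivation:
Drop 1: J rot0 at col 1 lands with bottom-row=0; cleared 0 line(s) (total 0); column heights now [0 2 1 1 0], max=2
Drop 2: Z rot0 at col 1 lands with bottom-row=1; cleared 0 line(s) (total 0); column heights now [0 3 3 2 0], max=3
Drop 3: L rot0 at col 0 lands with bottom-row=3; cleared 0 line(s) (total 0); column heights now [4 4 5 2 0], max=5
Drop 4: I rot2 at col 1 lands with bottom-row=5; cleared 0 line(s) (total 0); column heights now [4 6 6 6 6], max=6
Test piece S rot1 at col 3 (width 2): heights before test = [4 6 6 6 6]; fits = False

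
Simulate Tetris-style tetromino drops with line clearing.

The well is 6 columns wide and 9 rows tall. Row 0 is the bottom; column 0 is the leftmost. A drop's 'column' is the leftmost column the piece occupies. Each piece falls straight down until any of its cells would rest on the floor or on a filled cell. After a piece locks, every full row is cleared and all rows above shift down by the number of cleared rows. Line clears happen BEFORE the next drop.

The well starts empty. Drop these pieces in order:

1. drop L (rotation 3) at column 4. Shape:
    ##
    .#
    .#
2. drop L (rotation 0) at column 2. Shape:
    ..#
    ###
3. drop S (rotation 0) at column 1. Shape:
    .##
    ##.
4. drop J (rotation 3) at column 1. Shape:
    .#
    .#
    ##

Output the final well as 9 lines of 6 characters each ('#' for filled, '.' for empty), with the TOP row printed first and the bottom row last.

Answer: ..#...
..#...
.##...
..##..
.##.#.
..###.
....##
.....#
.....#

Derivation:
Drop 1: L rot3 at col 4 lands with bottom-row=0; cleared 0 line(s) (total 0); column heights now [0 0 0 0 3 3], max=3
Drop 2: L rot0 at col 2 lands with bottom-row=3; cleared 0 line(s) (total 0); column heights now [0 0 4 4 5 3], max=5
Drop 3: S rot0 at col 1 lands with bottom-row=4; cleared 0 line(s) (total 0); column heights now [0 5 6 6 5 3], max=6
Drop 4: J rot3 at col 1 lands with bottom-row=6; cleared 0 line(s) (total 0); column heights now [0 7 9 6 5 3], max=9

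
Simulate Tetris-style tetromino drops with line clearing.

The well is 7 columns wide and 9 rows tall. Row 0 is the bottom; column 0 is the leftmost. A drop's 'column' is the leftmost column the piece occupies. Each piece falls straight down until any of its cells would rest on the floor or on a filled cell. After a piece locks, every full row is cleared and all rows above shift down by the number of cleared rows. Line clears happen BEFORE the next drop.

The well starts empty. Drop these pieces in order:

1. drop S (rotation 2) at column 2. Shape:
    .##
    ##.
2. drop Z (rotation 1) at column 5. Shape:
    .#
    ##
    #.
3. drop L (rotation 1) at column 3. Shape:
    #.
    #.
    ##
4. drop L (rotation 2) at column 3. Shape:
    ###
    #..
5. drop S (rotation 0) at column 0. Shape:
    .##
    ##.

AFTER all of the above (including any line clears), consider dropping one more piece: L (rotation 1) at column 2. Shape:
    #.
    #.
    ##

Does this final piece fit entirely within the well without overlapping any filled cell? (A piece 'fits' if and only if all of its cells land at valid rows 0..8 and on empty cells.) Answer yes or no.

Drop 1: S rot2 at col 2 lands with bottom-row=0; cleared 0 line(s) (total 0); column heights now [0 0 1 2 2 0 0], max=2
Drop 2: Z rot1 at col 5 lands with bottom-row=0; cleared 0 line(s) (total 0); column heights now [0 0 1 2 2 2 3], max=3
Drop 3: L rot1 at col 3 lands with bottom-row=2; cleared 0 line(s) (total 0); column heights now [0 0 1 5 3 2 3], max=5
Drop 4: L rot2 at col 3 lands with bottom-row=5; cleared 0 line(s) (total 0); column heights now [0 0 1 7 7 7 3], max=7
Drop 5: S rot0 at col 0 lands with bottom-row=0; cleared 0 line(s) (total 0); column heights now [1 2 2 7 7 7 3], max=7
Test piece L rot1 at col 2 (width 2): heights before test = [1 2 2 7 7 7 3]; fits = False

Answer: no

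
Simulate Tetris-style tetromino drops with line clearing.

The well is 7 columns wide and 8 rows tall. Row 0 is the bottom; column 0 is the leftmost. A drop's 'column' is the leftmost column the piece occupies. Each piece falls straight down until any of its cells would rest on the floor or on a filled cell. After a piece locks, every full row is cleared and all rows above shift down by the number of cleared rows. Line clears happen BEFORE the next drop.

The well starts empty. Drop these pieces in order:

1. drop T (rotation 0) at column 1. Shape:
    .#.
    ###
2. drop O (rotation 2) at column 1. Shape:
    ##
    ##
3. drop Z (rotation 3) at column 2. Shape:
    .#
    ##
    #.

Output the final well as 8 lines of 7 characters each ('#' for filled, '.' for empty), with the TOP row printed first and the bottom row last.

Drop 1: T rot0 at col 1 lands with bottom-row=0; cleared 0 line(s) (total 0); column heights now [0 1 2 1 0 0 0], max=2
Drop 2: O rot2 at col 1 lands with bottom-row=2; cleared 0 line(s) (total 0); column heights now [0 4 4 1 0 0 0], max=4
Drop 3: Z rot3 at col 2 lands with bottom-row=4; cleared 0 line(s) (total 0); column heights now [0 4 6 7 0 0 0], max=7

Answer: .......
...#...
..##...
..#....
.##....
.##....
..#....
.###...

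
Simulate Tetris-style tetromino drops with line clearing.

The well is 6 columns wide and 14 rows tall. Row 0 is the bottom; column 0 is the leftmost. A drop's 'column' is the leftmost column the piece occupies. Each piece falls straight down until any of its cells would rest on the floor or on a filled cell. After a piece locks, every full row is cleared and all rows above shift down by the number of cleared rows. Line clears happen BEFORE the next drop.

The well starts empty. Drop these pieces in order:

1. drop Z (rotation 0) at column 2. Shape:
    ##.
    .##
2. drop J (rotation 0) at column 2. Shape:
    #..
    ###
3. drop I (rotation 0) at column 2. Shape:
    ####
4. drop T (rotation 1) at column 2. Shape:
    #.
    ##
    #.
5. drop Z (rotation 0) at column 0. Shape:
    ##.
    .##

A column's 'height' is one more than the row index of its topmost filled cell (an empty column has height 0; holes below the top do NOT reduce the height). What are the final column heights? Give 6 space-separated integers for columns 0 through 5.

Answer: 10 10 9 7 5 5

Derivation:
Drop 1: Z rot0 at col 2 lands with bottom-row=0; cleared 0 line(s) (total 0); column heights now [0 0 2 2 1 0], max=2
Drop 2: J rot0 at col 2 lands with bottom-row=2; cleared 0 line(s) (total 0); column heights now [0 0 4 3 3 0], max=4
Drop 3: I rot0 at col 2 lands with bottom-row=4; cleared 0 line(s) (total 0); column heights now [0 0 5 5 5 5], max=5
Drop 4: T rot1 at col 2 lands with bottom-row=5; cleared 0 line(s) (total 0); column heights now [0 0 8 7 5 5], max=8
Drop 5: Z rot0 at col 0 lands with bottom-row=8; cleared 0 line(s) (total 0); column heights now [10 10 9 7 5 5], max=10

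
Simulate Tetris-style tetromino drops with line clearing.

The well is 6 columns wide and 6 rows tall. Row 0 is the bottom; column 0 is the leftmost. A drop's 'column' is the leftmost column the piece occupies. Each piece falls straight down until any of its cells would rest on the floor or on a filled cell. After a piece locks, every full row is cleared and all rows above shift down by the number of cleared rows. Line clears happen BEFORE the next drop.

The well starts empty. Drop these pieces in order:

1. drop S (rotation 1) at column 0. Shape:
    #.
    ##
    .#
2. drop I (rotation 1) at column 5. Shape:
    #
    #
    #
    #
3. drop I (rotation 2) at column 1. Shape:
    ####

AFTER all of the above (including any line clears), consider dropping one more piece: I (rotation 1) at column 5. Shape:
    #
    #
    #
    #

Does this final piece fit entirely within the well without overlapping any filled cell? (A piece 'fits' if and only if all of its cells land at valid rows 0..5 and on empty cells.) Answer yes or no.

Drop 1: S rot1 at col 0 lands with bottom-row=0; cleared 0 line(s) (total 0); column heights now [3 2 0 0 0 0], max=3
Drop 2: I rot1 at col 5 lands with bottom-row=0; cleared 0 line(s) (total 0); column heights now [3 2 0 0 0 4], max=4
Drop 3: I rot2 at col 1 lands with bottom-row=2; cleared 1 line(s) (total 1); column heights now [2 2 0 0 0 3], max=3
Test piece I rot1 at col 5 (width 1): heights before test = [2 2 0 0 0 3]; fits = False

Answer: no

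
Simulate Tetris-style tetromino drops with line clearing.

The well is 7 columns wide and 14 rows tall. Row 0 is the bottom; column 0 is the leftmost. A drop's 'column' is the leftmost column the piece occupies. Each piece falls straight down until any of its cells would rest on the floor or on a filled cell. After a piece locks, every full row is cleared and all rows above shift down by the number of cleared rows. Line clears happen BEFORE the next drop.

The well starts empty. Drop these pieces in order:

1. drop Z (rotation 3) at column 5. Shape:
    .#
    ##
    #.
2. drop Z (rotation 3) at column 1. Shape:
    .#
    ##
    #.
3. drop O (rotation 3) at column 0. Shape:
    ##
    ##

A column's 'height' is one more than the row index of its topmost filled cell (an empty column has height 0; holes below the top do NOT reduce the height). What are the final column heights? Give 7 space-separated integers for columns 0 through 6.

Answer: 4 4 3 0 0 2 3

Derivation:
Drop 1: Z rot3 at col 5 lands with bottom-row=0; cleared 0 line(s) (total 0); column heights now [0 0 0 0 0 2 3], max=3
Drop 2: Z rot3 at col 1 lands with bottom-row=0; cleared 0 line(s) (total 0); column heights now [0 2 3 0 0 2 3], max=3
Drop 3: O rot3 at col 0 lands with bottom-row=2; cleared 0 line(s) (total 0); column heights now [4 4 3 0 0 2 3], max=4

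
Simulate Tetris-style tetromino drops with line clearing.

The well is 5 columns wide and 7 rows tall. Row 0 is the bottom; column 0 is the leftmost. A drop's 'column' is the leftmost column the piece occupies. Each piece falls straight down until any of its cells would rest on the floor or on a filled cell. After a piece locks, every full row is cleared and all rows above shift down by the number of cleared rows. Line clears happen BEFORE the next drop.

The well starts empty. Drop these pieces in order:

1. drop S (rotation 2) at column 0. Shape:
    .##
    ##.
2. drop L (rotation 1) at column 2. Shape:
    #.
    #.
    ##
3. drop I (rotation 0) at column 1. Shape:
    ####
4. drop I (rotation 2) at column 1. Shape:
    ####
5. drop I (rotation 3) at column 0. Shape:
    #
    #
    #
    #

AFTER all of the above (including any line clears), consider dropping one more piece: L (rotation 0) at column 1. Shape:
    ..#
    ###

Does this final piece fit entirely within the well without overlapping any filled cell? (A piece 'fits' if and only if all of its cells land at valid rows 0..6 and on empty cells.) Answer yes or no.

Drop 1: S rot2 at col 0 lands with bottom-row=0; cleared 0 line(s) (total 0); column heights now [1 2 2 0 0], max=2
Drop 2: L rot1 at col 2 lands with bottom-row=2; cleared 0 line(s) (total 0); column heights now [1 2 5 3 0], max=5
Drop 3: I rot0 at col 1 lands with bottom-row=5; cleared 0 line(s) (total 0); column heights now [1 6 6 6 6], max=6
Drop 4: I rot2 at col 1 lands with bottom-row=6; cleared 0 line(s) (total 0); column heights now [1 7 7 7 7], max=7
Drop 5: I rot3 at col 0 lands with bottom-row=1; cleared 0 line(s) (total 0); column heights now [5 7 7 7 7], max=7
Test piece L rot0 at col 1 (width 3): heights before test = [5 7 7 7 7]; fits = False

Answer: no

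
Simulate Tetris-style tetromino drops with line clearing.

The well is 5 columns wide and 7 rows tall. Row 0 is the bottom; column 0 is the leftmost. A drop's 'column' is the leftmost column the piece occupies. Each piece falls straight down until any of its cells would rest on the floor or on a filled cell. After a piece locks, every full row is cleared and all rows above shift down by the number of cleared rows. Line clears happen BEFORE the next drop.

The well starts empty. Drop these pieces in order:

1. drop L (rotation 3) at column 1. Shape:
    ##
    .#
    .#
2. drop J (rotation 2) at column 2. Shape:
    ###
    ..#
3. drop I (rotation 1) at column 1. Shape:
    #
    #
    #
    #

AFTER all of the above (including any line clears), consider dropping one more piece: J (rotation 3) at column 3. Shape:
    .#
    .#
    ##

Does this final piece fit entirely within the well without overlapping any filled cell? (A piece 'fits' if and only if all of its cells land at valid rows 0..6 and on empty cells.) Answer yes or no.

Drop 1: L rot3 at col 1 lands with bottom-row=0; cleared 0 line(s) (total 0); column heights now [0 3 3 0 0], max=3
Drop 2: J rot2 at col 2 lands with bottom-row=2; cleared 0 line(s) (total 0); column heights now [0 3 4 4 4], max=4
Drop 3: I rot1 at col 1 lands with bottom-row=3; cleared 0 line(s) (total 0); column heights now [0 7 4 4 4], max=7
Test piece J rot3 at col 3 (width 2): heights before test = [0 7 4 4 4]; fits = True

Answer: yes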